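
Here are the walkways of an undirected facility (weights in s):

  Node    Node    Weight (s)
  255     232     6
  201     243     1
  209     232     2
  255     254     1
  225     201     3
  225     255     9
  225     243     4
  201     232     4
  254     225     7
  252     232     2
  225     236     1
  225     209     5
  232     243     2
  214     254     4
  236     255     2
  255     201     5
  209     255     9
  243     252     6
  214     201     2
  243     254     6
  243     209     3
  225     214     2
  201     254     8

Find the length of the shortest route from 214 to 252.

7 s

Compare a few routes:
214–201–243–232–252: 2+1+2+2 = 7
214–201–232–252: 2+4+2 = 8
214–201–243–252: 2+1+6 = 9
The minimum is 7 s via 214–201–243–232–252.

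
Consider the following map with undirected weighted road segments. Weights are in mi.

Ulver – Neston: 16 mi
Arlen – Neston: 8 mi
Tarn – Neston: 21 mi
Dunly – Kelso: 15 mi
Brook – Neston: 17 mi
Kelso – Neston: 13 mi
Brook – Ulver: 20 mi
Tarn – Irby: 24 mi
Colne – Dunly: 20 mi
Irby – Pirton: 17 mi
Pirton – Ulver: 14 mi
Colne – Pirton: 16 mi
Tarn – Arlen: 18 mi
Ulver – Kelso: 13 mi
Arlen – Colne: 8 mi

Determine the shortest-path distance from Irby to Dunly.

53 mi

Compare a few routes:
Irby–Pirton–Ulver–Kelso–Dunly: 17+14+13+15 = 59
Irby–Pirton–Colne–Dunly: 17+16+20 = 53
Irby–Tarn–Arlen–Colne–Dunly: 24+18+8+20 = 70
Cheapest is Irby–Pirton–Colne–Dunly at 53 mi.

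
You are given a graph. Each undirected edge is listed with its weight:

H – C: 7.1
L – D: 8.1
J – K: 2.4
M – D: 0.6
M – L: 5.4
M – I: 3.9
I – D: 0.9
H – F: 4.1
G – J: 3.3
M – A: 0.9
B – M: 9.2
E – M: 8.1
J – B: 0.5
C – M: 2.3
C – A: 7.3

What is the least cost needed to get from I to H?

Running Dijkstra from I:
I: 0
D: 0.9  (via I)
M: 1.5  (via D)
A: 2.4  (via M)
C: 3.8  (via M)
L: 6.9  (via M)
E: 9.6  (via M)
B: 10.7  (via M)
H: 10.9  (via C)
Shortest route: I–D–M–C–H = 10.9.

10.9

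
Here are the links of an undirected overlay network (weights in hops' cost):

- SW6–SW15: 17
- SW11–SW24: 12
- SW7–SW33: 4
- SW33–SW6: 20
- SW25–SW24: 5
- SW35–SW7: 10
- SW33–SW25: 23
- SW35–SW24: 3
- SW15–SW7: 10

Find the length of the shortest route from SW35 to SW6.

34 hops' cost

Enumerating some paths:
SW35–SW24–SW25–SW33–SW6: 3+5+23+20 = 51
SW35–SW7–SW33–SW6: 10+4+20 = 34
SW35–SW7–SW15–SW6: 10+10+17 = 37
The minimum is 34 hops' cost via SW35–SW7–SW33–SW6.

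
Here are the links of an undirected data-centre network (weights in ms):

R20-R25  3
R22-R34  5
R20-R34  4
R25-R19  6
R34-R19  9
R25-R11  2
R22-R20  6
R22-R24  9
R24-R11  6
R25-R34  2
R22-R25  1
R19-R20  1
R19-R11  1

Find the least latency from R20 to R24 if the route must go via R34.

Shortest R20→R34: R20–R34 = 4
Best R34 to R24: R34–R25–R11–R24 costing 10
Total via R34: 4 + 10 = 14 ms.

14 ms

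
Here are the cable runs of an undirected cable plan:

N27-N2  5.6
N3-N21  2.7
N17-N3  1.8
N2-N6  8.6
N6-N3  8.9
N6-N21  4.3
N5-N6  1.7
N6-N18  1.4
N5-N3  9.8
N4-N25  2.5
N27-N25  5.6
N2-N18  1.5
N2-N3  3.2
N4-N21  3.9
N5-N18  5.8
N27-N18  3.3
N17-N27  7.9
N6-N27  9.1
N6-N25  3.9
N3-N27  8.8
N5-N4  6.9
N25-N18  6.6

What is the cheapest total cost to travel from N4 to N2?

Shortest distances from N4:
N4: 0
N25: 2.5  (via N4)
N21: 3.9  (via N4)
N6: 6.4  (via N25)
N3: 6.6  (via N21)
N5: 6.9  (via N4)
N18: 7.8  (via N6)
N27: 8.1  (via N25)
N17: 8.4  (via N3)
N2: 9.3  (via N18)
Shortest route: N4 → N25 → N6 → N18 → N2 = 9.3.

9.3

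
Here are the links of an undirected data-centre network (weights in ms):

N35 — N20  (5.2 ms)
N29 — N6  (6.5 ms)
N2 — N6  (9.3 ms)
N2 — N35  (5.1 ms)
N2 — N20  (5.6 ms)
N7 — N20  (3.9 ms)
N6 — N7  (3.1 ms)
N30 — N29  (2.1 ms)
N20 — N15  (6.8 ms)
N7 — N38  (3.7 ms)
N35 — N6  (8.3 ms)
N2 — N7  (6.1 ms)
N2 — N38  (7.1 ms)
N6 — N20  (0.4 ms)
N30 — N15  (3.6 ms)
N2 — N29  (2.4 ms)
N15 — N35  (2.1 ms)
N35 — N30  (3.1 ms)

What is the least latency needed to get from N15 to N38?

14 ms

Candidate routes:
N15 - N20 - N7 - N38: 6.8+3.9+3.7 = 14.4
N15 - N35 - N2 - N38: 2.1+5.1+7.1 = 14.3
N15 - N20 - N6 - N7 - N38: 6.8+0.4+3.1+3.7 = 14
The minimum is 14 ms via N15 - N20 - N6 - N7 - N38.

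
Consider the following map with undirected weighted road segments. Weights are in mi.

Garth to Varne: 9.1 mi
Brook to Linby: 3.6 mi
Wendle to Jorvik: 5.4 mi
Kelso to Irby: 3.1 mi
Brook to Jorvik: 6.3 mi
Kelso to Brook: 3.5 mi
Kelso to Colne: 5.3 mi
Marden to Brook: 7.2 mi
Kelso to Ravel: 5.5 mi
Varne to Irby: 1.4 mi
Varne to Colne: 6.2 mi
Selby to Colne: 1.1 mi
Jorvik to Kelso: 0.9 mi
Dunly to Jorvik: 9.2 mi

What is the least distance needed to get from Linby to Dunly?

Compare a few routes:
Linby–Brook–Jorvik–Dunly: 3.6+6.3+9.2 = 19.1
Linby–Brook–Kelso–Jorvik–Dunly: 3.6+3.5+0.9+9.2 = 17.2
Cheapest is Linby–Brook–Kelso–Jorvik–Dunly at 17.2 mi.

17.2 mi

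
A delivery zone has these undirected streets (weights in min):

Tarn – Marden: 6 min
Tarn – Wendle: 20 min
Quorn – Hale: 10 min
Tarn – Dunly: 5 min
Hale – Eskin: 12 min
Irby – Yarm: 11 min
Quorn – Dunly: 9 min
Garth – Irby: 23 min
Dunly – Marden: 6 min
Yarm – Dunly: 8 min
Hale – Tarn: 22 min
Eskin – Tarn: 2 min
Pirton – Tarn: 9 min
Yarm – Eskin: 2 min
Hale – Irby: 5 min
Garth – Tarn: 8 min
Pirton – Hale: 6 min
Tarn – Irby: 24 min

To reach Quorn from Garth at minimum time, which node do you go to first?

Tarn

Candidate routes:
Garth–Tarn–Eskin–Hale–Quorn: 8+2+12+10 = 32
Garth–Tarn–Dunly–Quorn: 8+5+9 = 22
Garth–Tarn–Eskin–Yarm–Dunly–Quorn: 8+2+2+8+9 = 29
Garth–Tarn–Marden–Dunly–Quorn: 8+6+6+9 = 29
The minimum is 22 min via Garth–Tarn–Dunly–Quorn.
So from Garth the first move is to Tarn.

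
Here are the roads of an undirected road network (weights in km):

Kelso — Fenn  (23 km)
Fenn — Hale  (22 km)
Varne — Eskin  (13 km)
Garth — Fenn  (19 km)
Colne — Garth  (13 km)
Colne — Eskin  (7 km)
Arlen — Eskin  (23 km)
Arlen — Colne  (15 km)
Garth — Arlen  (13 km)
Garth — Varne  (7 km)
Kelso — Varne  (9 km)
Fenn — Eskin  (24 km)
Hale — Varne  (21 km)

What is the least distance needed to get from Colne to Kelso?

Compare a few routes:
Colne → Arlen → Garth → Varne → Kelso: 15+13+7+9 = 44
Colne → Eskin → Varne → Kelso: 7+13+9 = 29
Colne → Eskin → Fenn → Kelso: 7+24+23 = 54
The minimum is 29 km via Colne → Eskin → Varne → Kelso.

29 km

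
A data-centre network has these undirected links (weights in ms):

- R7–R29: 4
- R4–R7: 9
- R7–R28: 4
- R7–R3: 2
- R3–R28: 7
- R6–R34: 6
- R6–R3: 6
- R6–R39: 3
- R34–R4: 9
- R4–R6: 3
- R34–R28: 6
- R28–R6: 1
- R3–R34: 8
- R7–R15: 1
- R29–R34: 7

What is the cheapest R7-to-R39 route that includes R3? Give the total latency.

11 ms

Best R7 to R3: R7 → R3 costing 2
Best R3 to R39: R3 → R6 → R39 costing 9
Total via R3: 2 + 9 = 11 ms.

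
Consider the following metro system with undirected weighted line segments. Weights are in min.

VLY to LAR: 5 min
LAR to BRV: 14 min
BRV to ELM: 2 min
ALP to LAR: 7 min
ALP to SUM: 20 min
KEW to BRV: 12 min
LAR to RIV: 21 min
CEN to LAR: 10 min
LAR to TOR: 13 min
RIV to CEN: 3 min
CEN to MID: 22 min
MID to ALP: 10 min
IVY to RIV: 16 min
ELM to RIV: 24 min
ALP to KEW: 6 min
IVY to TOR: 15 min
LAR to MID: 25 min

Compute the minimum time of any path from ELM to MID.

30 min

Enumerating some paths:
ELM - BRV - LAR - CEN - MID: 2+14+10+22 = 48
ELM - BRV - KEW - ALP - MID: 2+12+6+10 = 30
ELM - BRV - LAR - ALP - MID: 2+14+7+10 = 33
ELM - BRV - LAR - MID: 2+14+25 = 41
The minimum is 30 min via ELM - BRV - KEW - ALP - MID.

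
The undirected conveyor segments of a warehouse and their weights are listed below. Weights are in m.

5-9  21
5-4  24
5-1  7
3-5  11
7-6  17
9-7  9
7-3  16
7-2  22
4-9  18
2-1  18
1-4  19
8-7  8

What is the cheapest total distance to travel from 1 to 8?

42 m

Candidate routes:
1–5–3–7–8: 7+11+16+8 = 42
1–5–9–7–8: 7+21+9+8 = 45
The minimum is 42 m via 1–5–3–7–8.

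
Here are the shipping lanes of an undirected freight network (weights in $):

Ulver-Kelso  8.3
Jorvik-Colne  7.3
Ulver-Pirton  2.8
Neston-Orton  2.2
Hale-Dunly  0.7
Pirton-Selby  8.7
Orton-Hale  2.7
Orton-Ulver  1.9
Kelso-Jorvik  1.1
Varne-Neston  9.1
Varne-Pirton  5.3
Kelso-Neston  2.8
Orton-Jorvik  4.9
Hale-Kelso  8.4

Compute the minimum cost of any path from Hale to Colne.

Enumerating some paths:
Hale - Kelso - Jorvik - Colne: 8.4+1.1+7.3 = 16.8
Hale - Orton - Neston - Kelso - Jorvik - Colne: 2.7+2.2+2.8+1.1+7.3 = 16.1
Hale - Orton - Jorvik - Colne: 2.7+4.9+7.3 = 14.9
The minimum is $14.9 via Hale - Orton - Jorvik - Colne.

$14.9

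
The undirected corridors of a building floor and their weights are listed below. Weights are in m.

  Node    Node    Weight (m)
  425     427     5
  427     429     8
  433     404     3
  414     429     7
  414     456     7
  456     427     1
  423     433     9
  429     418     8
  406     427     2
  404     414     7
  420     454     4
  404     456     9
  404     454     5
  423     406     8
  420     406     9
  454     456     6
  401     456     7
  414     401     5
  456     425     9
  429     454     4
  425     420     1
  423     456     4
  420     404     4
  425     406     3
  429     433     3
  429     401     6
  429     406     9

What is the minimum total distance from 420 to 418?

Shortest distances from 420:
420: 0
425: 1  (via 420)
404: 4  (via 420)
454: 4  (via 420)
406: 4  (via 425)
427: 6  (via 425)
456: 7  (via 427)
433: 7  (via 404)
429: 8  (via 454)
414: 11  (via 404)
423: 11  (via 456)
401: 14  (via 456)
418: 16  (via 429)
Shortest route: 420–454–429–418 = 16 m.

16 m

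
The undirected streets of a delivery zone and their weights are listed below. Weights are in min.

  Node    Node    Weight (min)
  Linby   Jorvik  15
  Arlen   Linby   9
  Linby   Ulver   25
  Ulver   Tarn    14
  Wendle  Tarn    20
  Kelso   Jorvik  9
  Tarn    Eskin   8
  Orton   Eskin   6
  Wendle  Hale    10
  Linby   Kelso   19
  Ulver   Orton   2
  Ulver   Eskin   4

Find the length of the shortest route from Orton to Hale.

Candidate routes:
Orton → Eskin → Ulver → Tarn → Wendle → Hale: 6+4+14+20+10 = 54
Orton → Eskin → Tarn → Wendle → Hale: 6+8+20+10 = 44
Orton → Ulver → Tarn → Wendle → Hale: 2+14+20+10 = 46
The minimum is 44 min via Orton → Eskin → Tarn → Wendle → Hale.

44 min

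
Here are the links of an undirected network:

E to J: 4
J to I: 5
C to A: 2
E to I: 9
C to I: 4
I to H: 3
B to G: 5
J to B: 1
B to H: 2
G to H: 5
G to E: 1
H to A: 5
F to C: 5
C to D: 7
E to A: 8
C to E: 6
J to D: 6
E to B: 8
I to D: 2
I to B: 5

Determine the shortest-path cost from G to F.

Compare a few routes:
G → E → A → C → F: 1+8+2+5 = 16
G → E → C → F: 1+6+5 = 12
The minimum is 12 via G → E → C → F.

12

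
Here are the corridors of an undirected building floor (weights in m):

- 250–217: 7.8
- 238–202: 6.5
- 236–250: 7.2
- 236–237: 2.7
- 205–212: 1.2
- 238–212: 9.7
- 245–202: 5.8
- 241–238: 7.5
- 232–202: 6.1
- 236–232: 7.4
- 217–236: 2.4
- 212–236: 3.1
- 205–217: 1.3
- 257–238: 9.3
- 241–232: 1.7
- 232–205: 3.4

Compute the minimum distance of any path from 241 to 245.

Compare a few routes:
241 - 238 - 202 - 245: 7.5+6.5+5.8 = 19.8
241 - 238 - 212 - 205 - 232 - 202 - 245: 7.5+9.7+1.2+3.4+6.1+5.8 = 33.7
241 - 232 - 205 - 212 - 238 - 202 - 245: 1.7+3.4+1.2+9.7+6.5+5.8 = 28.3
241 - 232 - 202 - 245: 1.7+6.1+5.8 = 13.6
The minimum is 13.6 m via 241 - 232 - 202 - 245.

13.6 m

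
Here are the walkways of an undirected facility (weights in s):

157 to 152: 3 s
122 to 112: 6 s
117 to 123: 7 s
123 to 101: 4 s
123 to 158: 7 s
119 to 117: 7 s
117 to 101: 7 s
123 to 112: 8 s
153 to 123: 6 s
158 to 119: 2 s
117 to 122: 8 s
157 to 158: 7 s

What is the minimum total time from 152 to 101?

21 s

Shortest distances from 152:
152: 0
157: 3  (via 152)
158: 10  (via 157)
119: 12  (via 158)
123: 17  (via 158)
117: 19  (via 119)
101: 21  (via 123)
Shortest route: 152–157–158–123–101 = 21 s.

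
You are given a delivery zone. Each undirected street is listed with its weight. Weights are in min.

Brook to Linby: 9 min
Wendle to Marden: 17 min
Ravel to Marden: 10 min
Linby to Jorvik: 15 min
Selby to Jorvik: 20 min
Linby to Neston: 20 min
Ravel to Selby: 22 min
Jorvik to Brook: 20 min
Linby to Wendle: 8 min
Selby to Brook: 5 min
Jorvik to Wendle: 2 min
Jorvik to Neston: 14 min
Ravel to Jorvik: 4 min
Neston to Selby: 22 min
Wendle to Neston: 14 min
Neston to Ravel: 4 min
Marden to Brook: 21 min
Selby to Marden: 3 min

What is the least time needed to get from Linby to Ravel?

Settle nodes by increasing distance from Linby:
Linby: 0
Wendle: 8  (via Linby)
Brook: 9  (via Linby)
Jorvik: 10  (via Wendle)
Selby: 14  (via Brook)
Ravel: 14  (via Jorvik)
Shortest route: Linby–Wendle–Jorvik–Ravel = 14 min.

14 min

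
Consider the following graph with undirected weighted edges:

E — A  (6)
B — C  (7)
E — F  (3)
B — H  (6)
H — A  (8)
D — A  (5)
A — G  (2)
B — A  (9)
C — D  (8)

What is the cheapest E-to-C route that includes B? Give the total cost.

22

Best E to B: E → A → B costing 15
Shortest B→C: B → C = 7
Total via B: 15 + 7 = 22.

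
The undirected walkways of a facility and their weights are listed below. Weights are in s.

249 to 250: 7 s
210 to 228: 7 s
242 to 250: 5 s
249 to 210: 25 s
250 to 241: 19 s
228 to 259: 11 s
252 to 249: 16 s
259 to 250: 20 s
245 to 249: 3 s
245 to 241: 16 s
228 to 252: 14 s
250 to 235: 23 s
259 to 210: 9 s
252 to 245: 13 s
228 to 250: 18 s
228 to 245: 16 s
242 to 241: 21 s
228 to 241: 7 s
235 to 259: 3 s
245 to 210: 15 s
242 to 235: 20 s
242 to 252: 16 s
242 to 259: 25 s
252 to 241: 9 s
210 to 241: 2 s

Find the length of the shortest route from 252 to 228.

14 s

Running Dijkstra from 252:
252: 0
241: 9  (via 252)
210: 11  (via 241)
245: 13  (via 252)
228: 14  (via 252)
Shortest route: 252–228 = 14 s.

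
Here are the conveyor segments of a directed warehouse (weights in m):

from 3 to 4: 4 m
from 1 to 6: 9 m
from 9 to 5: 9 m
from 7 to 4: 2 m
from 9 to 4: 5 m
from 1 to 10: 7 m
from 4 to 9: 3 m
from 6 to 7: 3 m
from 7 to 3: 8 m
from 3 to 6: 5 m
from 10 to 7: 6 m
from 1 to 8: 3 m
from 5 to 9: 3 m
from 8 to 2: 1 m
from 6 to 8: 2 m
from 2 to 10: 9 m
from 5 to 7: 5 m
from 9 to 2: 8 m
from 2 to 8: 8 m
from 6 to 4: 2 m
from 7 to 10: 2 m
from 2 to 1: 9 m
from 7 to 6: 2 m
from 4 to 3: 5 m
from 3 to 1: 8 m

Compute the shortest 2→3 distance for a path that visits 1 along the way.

25 m

Shortest 2→1: 2 → 1 = 9
Best 1 to 3: 1 → 6 → 4 → 3 costing 16
Total via 1: 9 + 16 = 25 m.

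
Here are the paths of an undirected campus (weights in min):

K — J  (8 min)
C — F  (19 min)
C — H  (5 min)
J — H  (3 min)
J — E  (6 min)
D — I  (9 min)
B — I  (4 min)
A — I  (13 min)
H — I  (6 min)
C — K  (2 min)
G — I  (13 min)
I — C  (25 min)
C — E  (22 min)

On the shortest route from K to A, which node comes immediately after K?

C

Compare a few routes:
K–C–H–I–A: 2+5+6+13 = 26
K–J–H–I–A: 8+3+6+13 = 30
K–C–I–A: 2+25+13 = 40
The minimum is 26 min via K–C–H–I–A.
So from K the first move is to C.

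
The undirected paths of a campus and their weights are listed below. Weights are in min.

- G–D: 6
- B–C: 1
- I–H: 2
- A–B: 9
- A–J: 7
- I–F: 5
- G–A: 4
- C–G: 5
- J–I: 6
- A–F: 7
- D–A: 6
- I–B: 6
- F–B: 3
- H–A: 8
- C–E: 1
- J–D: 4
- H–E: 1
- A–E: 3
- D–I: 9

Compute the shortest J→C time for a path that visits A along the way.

11 min

Shortest J→A: J → A = 7
Best A to C: A → E → C costing 4
Total via A: 7 + 4 = 11 min.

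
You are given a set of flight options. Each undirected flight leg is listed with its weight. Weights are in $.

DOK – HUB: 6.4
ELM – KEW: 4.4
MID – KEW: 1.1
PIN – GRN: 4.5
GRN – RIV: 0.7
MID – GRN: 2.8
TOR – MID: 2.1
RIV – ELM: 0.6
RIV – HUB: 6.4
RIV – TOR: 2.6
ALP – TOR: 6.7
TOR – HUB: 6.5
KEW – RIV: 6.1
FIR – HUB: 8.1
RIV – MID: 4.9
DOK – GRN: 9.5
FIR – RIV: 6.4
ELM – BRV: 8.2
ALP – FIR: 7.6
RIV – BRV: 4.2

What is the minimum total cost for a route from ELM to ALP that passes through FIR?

$14.6

Best ELM to FIR: ELM–RIV–FIR costing 7
Best FIR to ALP: FIR–ALP costing 7.6
Total via FIR: 7 + 7.6 = $14.6.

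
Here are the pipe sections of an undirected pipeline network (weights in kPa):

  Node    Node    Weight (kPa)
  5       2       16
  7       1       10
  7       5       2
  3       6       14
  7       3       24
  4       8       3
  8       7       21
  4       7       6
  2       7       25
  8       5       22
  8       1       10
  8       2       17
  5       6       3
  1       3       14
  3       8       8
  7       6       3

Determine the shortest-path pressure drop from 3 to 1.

Candidate routes:
3 - 1: 14 = 14
3 - 8 - 1: 8+10 = 18
The minimum is 14 kPa via 3 - 1.

14 kPa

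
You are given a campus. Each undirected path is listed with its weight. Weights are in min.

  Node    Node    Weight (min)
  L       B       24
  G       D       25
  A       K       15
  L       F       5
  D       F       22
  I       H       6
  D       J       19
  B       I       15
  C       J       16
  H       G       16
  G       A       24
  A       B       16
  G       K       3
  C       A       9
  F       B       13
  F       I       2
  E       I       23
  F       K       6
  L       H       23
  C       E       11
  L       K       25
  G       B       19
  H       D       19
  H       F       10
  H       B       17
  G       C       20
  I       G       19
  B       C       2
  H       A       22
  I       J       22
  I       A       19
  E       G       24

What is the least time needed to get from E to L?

Running Dijkstra from E:
E: 0
C: 11  (via E)
B: 13  (via C)
A: 20  (via C)
I: 23  (via E)
G: 24  (via E)
F: 25  (via I)
J: 27  (via C)
K: 27  (via G)
H: 29  (via I)
L: 30  (via F)
Shortest route: E → I → F → L = 30 min.

30 min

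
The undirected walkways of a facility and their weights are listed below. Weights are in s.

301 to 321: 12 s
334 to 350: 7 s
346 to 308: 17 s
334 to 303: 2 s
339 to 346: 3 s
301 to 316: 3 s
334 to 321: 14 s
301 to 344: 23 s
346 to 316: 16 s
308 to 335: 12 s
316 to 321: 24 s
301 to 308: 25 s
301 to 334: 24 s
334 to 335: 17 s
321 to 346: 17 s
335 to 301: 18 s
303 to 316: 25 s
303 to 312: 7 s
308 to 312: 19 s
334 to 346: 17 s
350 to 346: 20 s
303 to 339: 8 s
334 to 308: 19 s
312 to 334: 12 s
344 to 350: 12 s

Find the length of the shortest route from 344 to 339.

29 s

Shortest distances from 344:
344: 0
350: 12  (via 344)
334: 19  (via 350)
303: 21  (via 334)
301: 23  (via 344)
316: 26  (via 301)
312: 28  (via 303)
339: 29  (via 303)
Shortest route: 344–350–334–303–339 = 29 s.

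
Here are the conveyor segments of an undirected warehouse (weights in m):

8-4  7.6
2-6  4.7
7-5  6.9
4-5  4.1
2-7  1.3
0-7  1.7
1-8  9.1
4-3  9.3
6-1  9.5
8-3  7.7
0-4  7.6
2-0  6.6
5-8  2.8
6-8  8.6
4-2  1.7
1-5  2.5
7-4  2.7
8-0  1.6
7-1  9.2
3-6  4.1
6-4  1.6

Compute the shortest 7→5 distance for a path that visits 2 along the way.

Shortest 7→2: 7–2 = 1.3
Shortest 2→5: 2–4–5 = 5.8
Total via 2: 1.3 + 5.8 = 7.1 m.

7.1 m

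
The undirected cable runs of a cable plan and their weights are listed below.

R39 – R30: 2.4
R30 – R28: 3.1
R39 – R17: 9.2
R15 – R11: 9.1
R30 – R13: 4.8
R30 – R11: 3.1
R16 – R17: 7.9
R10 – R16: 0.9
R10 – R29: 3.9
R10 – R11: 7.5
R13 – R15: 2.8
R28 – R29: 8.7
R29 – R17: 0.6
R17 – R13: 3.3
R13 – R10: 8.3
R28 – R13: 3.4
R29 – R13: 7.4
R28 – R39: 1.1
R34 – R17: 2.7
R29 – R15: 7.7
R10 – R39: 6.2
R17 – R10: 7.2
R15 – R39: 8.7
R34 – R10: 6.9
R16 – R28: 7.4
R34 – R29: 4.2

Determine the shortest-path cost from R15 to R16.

Enumerating some paths:
R15 → R13 → R10 → R16: 2.8+8.3+0.9 = 12
R15 → R13 → R17 → R29 → R10 → R16: 2.8+3.3+0.6+3.9+0.9 = 11.5
Cheapest is R15 → R13 → R17 → R29 → R10 → R16 at 11.5.

11.5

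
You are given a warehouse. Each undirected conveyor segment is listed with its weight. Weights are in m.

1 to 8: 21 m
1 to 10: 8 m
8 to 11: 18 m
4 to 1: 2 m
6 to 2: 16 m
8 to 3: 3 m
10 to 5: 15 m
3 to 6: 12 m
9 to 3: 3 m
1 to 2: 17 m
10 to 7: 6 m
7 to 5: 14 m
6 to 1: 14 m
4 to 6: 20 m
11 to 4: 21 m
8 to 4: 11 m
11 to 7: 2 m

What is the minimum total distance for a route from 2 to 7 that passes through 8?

50 m

Shortest 2→8: 2–1–4–8 = 30
Shortest 8→7: 8–11–7 = 20
Total via 8: 30 + 20 = 50 m.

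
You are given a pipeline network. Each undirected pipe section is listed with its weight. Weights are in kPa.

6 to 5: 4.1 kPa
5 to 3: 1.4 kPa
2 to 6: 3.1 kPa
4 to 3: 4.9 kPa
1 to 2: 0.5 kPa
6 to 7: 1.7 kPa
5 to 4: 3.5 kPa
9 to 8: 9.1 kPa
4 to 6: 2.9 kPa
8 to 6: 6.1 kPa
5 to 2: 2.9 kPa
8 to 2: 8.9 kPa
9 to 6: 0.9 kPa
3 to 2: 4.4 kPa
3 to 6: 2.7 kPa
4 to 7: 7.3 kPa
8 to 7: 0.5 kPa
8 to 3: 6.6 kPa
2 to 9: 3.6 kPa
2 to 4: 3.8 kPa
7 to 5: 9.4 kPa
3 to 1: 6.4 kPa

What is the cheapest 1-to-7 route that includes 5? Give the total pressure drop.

9.2 kPa

Best 1 to 5: 1 → 2 → 5 costing 3.4
Best 5 to 7: 5 → 6 → 7 costing 5.8
Total via 5: 3.4 + 5.8 = 9.2 kPa.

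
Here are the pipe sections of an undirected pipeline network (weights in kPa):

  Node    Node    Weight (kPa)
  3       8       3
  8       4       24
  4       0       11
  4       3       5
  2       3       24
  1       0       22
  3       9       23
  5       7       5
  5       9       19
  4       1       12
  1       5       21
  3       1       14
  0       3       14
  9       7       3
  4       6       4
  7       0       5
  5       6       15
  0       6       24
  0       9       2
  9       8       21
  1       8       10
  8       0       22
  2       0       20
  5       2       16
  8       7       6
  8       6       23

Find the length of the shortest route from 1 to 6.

Enumerating some paths:
1 - 4 - 6: 12+4 = 16
1 - 3 - 4 - 6: 14+5+4 = 23
1 - 8 - 3 - 4 - 6: 10+3+5+4 = 22
Cheapest is 1 - 4 - 6 at 16 kPa.

16 kPa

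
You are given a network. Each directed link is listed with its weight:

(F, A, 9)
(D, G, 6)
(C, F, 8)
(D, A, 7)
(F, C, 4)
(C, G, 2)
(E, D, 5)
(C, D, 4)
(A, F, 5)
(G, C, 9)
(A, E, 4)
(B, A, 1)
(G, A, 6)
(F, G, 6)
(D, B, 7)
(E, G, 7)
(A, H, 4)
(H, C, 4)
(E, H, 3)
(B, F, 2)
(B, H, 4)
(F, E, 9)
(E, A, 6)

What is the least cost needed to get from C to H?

Candidate routes:
C–G–A–E–H: 2+6+4+3 = 15
C–D–A–H: 4+7+4 = 15
C–G–A–H: 2+6+4 = 12
C–D–B–H: 4+7+4 = 15
The minimum is 12 via C–G–A–H.

12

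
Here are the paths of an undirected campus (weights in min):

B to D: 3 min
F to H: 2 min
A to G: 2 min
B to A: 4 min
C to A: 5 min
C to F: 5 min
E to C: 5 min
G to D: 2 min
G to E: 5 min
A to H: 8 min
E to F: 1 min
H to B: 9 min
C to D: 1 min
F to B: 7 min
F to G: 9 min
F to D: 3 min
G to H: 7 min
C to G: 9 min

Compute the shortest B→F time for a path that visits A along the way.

Shortest B→A: B → A = 4
Best A to F: A → G → D → F costing 7
Total via A: 4 + 7 = 11 min.

11 min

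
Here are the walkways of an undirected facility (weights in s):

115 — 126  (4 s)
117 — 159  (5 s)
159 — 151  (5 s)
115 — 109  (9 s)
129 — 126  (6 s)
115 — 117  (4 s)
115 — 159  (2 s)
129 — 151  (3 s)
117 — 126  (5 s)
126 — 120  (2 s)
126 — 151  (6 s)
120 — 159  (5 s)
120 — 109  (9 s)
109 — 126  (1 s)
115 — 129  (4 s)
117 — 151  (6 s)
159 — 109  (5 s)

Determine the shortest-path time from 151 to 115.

7 s

Compare a few routes:
151 → 117 → 115: 6+4 = 10
151 → 129 → 115: 3+4 = 7
151 → 126 → 115: 6+4 = 10
Cheapest is 151 → 129 → 115 at 7 s.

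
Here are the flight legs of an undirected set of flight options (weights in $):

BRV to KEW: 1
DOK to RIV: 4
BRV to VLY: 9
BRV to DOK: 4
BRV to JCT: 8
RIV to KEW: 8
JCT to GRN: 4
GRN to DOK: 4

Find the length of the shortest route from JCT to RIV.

$12

Enumerating some paths:
JCT → BRV → DOK → RIV: 8+4+4 = 16
JCT → GRN → DOK → RIV: 4+4+4 = 12
Cheapest is JCT → GRN → DOK → RIV at $12.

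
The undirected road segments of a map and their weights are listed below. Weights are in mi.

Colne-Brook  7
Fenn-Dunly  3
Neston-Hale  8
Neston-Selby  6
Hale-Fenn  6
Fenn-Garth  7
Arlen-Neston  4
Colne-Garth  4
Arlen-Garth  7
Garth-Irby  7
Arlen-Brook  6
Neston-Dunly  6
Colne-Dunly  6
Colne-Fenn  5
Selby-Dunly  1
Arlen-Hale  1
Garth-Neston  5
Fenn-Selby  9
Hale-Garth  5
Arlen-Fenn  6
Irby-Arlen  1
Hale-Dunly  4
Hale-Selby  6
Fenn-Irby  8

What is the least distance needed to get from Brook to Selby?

Running Dijkstra from Brook:
Brook: 0
Arlen: 6  (via Brook)
Irby: 7  (via Arlen)
Hale: 7  (via Arlen)
Colne: 7  (via Brook)
Neston: 10  (via Arlen)
Dunly: 11  (via Hale)
Garth: 11  (via Colne)
Selby: 12  (via Dunly)
Shortest route: Brook → Arlen → Hale → Dunly → Selby = 12 mi.

12 mi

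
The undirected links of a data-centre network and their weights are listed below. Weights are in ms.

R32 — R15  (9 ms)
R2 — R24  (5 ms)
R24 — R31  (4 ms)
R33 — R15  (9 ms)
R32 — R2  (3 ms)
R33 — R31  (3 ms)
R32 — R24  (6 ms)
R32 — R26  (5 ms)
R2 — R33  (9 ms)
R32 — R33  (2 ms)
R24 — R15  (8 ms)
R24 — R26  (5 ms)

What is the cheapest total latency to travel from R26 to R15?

13 ms

Compare a few routes:
R26 → R32 → R15: 5+9 = 14
R26 → R32 → R33 → R15: 5+2+9 = 16
R26 → R24 → R15: 5+8 = 13
The minimum is 13 ms via R26 → R24 → R15.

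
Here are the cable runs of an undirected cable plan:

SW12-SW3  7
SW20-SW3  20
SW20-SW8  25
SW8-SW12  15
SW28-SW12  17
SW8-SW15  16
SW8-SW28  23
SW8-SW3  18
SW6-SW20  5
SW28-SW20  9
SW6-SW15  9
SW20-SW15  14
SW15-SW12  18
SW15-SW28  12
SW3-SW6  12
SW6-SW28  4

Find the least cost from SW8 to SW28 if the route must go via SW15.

28

Best SW8 to SW15: SW8 → SW15 costing 16
Shortest SW15→SW28: SW15 → SW28 = 12
Total via SW15: 16 + 12 = 28.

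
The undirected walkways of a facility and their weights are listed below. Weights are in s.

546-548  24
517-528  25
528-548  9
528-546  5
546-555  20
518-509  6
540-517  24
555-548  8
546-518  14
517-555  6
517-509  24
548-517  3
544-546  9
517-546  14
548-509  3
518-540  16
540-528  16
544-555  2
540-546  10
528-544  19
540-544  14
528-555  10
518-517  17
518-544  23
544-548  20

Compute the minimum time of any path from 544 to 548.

Shortest distances from 544:
544: 0
555: 2  (via 544)
517: 8  (via 555)
546: 9  (via 544)
548: 10  (via 555)
Shortest route: 544 → 555 → 548 = 10 s.

10 s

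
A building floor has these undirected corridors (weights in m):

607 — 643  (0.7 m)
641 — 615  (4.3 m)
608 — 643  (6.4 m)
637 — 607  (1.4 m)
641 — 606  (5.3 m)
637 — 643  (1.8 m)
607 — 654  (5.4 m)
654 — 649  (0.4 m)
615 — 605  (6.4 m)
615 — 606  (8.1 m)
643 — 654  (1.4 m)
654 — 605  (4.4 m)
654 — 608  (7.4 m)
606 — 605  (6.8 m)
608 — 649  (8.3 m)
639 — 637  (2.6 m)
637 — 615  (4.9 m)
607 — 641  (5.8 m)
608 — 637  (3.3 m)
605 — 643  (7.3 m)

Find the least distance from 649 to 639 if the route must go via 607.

Shortest 649→607: 649–654–643–607 = 2.5
Best 607 to 639: 607–637–639 costing 4
Total via 607: 2.5 + 4 = 6.5 m.

6.5 m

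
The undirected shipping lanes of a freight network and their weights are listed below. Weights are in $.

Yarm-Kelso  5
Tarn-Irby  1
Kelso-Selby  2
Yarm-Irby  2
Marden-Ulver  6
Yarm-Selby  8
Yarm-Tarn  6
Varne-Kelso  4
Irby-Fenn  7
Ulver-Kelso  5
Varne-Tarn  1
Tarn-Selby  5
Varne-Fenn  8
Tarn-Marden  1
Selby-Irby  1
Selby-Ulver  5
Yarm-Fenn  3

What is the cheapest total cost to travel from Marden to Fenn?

Shortest distances from Marden:
Marden: 0
Tarn: 1  (via Marden)
Irby: 2  (via Tarn)
Varne: 2  (via Tarn)
Selby: 3  (via Irby)
Yarm: 4  (via Irby)
Kelso: 5  (via Selby)
Ulver: 6  (via Marden)
Fenn: 7  (via Yarm)
Shortest route: Marden–Tarn–Irby–Yarm–Fenn = $7.

$7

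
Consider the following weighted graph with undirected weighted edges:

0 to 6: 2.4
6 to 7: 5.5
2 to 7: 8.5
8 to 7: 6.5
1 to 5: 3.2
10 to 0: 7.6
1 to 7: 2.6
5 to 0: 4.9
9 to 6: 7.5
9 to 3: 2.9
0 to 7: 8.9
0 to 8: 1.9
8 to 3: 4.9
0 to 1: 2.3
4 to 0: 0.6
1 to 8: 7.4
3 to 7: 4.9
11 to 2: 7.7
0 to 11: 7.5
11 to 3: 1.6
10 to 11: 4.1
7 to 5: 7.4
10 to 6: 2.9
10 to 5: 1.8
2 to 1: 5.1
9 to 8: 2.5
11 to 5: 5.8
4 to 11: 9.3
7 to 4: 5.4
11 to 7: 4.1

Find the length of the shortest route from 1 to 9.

6.7

Settle nodes by increasing distance from 1:
1: 0
0: 2.3  (via 1)
7: 2.6  (via 1)
4: 2.9  (via 0)
5: 3.2  (via 1)
8: 4.2  (via 0)
6: 4.7  (via 0)
10: 5  (via 5)
2: 5.1  (via 1)
9: 6.7  (via 8)
Shortest route: 1–0–8–9 = 6.7.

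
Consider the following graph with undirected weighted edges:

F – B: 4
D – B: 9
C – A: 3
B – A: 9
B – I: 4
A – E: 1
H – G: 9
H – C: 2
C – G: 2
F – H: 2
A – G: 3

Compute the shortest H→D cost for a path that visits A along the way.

23

Shortest H→A: H–C–A = 5
Shortest A→D: A–B–D = 18
Total via A: 5 + 18 = 23.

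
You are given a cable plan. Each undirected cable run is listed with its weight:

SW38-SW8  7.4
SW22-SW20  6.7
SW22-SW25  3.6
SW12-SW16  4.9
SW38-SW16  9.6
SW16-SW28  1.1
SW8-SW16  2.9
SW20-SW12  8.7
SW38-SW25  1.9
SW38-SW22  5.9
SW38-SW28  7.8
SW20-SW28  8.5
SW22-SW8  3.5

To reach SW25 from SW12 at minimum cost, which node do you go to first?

Candidate routes:
SW12–SW16–SW8–SW38–SW25: 4.9+2.9+7.4+1.9 = 17.1
SW12–SW16–SW8–SW22–SW25: 4.9+2.9+3.5+3.6 = 14.9
SW12–SW16–SW28–SW38–SW25: 4.9+1.1+7.8+1.9 = 15.7
SW12–SW16–SW38–SW25: 4.9+9.6+1.9 = 16.4
The minimum is 14.9 via SW12–SW16–SW8–SW22–SW25.
So from SW12 the first move is to SW16.

SW16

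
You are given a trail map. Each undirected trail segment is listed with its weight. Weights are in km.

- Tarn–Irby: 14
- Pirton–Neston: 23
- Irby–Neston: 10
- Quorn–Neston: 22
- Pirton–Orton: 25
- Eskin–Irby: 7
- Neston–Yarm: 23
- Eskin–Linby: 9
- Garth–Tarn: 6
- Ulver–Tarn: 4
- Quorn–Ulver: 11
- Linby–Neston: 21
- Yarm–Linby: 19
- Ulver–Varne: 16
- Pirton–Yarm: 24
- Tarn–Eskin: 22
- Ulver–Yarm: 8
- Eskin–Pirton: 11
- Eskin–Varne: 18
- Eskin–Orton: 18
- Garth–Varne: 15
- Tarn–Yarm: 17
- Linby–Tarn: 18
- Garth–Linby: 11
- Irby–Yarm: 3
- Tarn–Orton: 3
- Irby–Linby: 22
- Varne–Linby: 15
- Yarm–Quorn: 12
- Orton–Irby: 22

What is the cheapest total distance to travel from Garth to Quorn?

Settle nodes by increasing distance from Garth:
Garth: 0
Tarn: 6  (via Garth)
Orton: 9  (via Tarn)
Ulver: 10  (via Tarn)
Linby: 11  (via Garth)
Varne: 15  (via Garth)
Yarm: 18  (via Ulver)
Irby: 20  (via Tarn)
Eskin: 20  (via Linby)
Quorn: 21  (via Ulver)
Shortest route: Garth–Tarn–Ulver–Quorn = 21 km.

21 km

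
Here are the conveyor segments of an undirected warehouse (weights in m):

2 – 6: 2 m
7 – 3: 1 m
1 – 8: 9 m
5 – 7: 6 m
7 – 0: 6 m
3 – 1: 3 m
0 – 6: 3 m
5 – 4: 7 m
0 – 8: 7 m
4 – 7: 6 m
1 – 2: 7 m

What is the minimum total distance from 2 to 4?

17 m

Enumerating some paths:
2–6–0–7–4: 2+3+6+6 = 17
2–1–3–7–5–4: 7+3+1+6+7 = 24
The minimum is 17 m via 2–6–0–7–4.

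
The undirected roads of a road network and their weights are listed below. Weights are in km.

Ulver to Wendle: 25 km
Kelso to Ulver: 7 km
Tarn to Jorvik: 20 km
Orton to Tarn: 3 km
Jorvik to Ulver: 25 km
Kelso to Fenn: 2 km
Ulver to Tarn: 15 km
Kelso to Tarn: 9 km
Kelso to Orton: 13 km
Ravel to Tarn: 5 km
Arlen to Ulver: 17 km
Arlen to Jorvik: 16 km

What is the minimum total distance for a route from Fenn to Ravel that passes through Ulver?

Shortest Fenn→Ulver: Fenn → Kelso → Ulver = 9
Shortest Ulver→Ravel: Ulver → Tarn → Ravel = 20
Total via Ulver: 9 + 20 = 29 km.

29 km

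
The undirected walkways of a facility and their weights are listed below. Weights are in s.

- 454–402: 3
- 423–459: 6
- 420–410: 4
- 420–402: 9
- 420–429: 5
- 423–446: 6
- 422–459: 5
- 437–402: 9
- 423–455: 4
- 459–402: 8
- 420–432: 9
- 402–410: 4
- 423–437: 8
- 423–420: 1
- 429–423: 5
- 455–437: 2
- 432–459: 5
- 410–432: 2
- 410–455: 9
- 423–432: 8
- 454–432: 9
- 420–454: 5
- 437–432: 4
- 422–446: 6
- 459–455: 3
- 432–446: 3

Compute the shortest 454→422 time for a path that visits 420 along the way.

17 s

Best 454 to 420: 454 → 420 costing 5
Best 420 to 422: 420 → 423 → 459 → 422 costing 12
Total via 420: 5 + 12 = 17 s.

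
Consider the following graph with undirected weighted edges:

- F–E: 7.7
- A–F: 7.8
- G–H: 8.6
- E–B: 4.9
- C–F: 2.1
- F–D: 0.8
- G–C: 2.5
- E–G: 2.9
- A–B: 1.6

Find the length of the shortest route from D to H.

Running Dijkstra from D:
D: 0
F: 0.8  (via D)
C: 2.9  (via F)
G: 5.4  (via C)
E: 8.3  (via G)
A: 8.6  (via F)
B: 10.2  (via A)
H: 14  (via G)
Shortest route: D–F–C–G–H = 14.

14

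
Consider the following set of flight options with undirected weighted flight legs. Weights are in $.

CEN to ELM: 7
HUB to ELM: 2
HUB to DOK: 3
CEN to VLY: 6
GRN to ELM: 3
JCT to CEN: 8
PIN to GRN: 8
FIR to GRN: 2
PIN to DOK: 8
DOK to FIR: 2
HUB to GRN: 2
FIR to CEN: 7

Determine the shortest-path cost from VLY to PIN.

$23

Running Dijkstra from VLY:
VLY: 0
CEN: 6  (via VLY)
FIR: 13  (via CEN)
ELM: 13  (via CEN)
JCT: 14  (via CEN)
DOK: 15  (via FIR)
HUB: 15  (via ELM)
GRN: 15  (via FIR)
PIN: 23  (via DOK)
Shortest route: VLY → CEN → FIR → DOK → PIN = $23.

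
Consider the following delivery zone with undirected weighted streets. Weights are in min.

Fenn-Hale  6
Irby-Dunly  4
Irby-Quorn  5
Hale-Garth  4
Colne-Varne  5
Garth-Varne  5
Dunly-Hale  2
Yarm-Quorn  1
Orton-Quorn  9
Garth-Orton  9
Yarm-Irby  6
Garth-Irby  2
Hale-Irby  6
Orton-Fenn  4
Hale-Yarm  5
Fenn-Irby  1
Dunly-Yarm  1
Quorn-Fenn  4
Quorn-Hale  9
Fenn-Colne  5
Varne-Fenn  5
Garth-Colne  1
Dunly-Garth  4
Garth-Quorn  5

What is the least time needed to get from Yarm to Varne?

Candidate routes:
Yarm - Dunly - Garth - Colne - Varne: 1+4+1+5 = 11
Yarm - Quorn - Garth - Varne: 1+5+5 = 11
Yarm - Dunly - Garth - Varne: 1+4+5 = 10
Yarm - Dunly - Irby - Fenn - Varne: 1+4+1+5 = 11
Cheapest is Yarm - Dunly - Garth - Varne at 10 min.

10 min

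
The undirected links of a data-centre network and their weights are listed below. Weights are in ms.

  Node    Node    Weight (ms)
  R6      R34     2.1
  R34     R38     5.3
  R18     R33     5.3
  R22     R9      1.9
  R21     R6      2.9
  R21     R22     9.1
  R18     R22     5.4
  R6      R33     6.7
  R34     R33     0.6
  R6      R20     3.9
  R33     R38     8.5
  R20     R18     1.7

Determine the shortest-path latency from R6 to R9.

Settle nodes by increasing distance from R6:
R6: 0
R34: 2.1  (via R6)
R33: 2.7  (via R34)
R21: 2.9  (via R6)
R20: 3.9  (via R6)
R18: 5.6  (via R20)
R38: 7.4  (via R34)
R22: 11  (via R18)
R9: 12.9  (via R22)
Shortest route: R6–R20–R18–R22–R9 = 12.9 ms.

12.9 ms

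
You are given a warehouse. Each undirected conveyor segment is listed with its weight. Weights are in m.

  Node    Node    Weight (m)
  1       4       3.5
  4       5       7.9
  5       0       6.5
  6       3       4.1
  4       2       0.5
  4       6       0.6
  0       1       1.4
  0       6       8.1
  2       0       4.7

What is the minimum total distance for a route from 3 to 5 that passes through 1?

Best 3 to 1: 3–6–4–1 costing 8.2
Shortest 1→5: 1–0–5 = 7.9
Total via 1: 8.2 + 7.9 = 16.1 m.

16.1 m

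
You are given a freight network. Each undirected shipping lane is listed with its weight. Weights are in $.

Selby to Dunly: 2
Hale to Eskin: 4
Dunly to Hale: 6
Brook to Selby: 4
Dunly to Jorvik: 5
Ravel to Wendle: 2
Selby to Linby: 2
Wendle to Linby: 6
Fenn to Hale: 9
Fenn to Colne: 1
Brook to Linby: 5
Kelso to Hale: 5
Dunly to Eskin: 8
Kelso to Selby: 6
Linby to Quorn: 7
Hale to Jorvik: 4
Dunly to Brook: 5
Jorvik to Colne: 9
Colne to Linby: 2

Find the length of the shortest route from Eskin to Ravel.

$20

Running Dijkstra from Eskin:
Eskin: 0
Hale: 4  (via Eskin)
Jorvik: 8  (via Hale)
Dunly: 8  (via Eskin)
Kelso: 9  (via Hale)
Selby: 10  (via Dunly)
Linby: 12  (via Selby)
Fenn: 13  (via Hale)
Brook: 13  (via Dunly)
Colne: 14  (via Linby)
Wendle: 18  (via Linby)
Quorn: 19  (via Linby)
Ravel: 20  (via Wendle)
Shortest route: Eskin → Dunly → Selby → Linby → Wendle → Ravel = $20.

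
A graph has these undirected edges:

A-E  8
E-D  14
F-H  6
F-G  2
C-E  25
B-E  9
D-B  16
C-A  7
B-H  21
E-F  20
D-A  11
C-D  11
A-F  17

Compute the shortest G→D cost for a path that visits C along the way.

37

Best G to C: G → F → A → C costing 26
Shortest C→D: C → D = 11
Total via C: 26 + 11 = 37.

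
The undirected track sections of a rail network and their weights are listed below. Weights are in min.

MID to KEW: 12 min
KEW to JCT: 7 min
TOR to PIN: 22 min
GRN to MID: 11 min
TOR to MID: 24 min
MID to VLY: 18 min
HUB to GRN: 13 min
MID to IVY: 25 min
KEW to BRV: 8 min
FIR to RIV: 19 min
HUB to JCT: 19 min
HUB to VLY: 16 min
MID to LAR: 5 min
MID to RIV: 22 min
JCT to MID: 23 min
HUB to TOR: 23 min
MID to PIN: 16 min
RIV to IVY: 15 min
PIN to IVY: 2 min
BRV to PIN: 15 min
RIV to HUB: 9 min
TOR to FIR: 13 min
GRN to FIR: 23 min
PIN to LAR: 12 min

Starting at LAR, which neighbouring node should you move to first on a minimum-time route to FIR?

MID

Enumerating some paths:
LAR–MID–GRN–FIR: 5+11+23 = 39
LAR–MID–TOR–FIR: 5+24+13 = 42
LAR–MID–RIV–FIR: 5+22+19 = 46
Cheapest is LAR–MID–GRN–FIR at 39 min.
So from LAR the first move is to MID.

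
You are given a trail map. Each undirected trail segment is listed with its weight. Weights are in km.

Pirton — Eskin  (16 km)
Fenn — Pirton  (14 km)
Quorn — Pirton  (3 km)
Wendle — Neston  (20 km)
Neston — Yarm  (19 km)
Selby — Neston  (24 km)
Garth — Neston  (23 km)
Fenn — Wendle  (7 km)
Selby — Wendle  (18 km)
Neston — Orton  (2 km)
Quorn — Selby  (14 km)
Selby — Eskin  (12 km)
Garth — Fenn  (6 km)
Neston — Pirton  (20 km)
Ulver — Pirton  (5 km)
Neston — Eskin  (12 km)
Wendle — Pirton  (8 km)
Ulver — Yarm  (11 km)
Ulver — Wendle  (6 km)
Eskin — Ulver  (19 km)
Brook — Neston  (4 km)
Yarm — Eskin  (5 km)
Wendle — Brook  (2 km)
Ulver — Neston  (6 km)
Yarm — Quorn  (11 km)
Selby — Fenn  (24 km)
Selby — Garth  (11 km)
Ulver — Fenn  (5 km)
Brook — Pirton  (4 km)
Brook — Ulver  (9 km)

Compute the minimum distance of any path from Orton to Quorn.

13 km

Compare a few routes:
Orton → Neston → Brook → Pirton → Quorn: 2+4+4+3 = 13
Orton → Neston → Ulver → Pirton → Quorn: 2+6+5+3 = 16
The minimum is 13 km via Orton → Neston → Brook → Pirton → Quorn.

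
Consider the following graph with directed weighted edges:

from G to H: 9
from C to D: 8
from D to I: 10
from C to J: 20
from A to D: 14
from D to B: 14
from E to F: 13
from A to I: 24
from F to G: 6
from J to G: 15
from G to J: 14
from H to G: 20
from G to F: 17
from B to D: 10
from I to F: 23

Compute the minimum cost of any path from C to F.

41

Shortest distances from C:
C: 0
D: 8  (via C)
I: 18  (via D)
J: 20  (via C)
B: 22  (via D)
G: 35  (via J)
F: 41  (via I)
Shortest route: C–D–I–F = 41.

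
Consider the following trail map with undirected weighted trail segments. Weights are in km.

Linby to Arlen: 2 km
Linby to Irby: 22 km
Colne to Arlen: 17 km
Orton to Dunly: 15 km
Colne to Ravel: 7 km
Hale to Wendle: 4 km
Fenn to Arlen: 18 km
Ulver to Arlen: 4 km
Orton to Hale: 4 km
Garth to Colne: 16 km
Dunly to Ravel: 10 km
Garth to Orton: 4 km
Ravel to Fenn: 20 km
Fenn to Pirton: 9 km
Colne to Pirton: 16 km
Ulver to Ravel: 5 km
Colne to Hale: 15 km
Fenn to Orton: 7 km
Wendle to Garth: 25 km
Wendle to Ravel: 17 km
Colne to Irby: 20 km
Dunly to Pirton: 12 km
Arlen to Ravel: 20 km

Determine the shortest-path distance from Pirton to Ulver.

27 km

Running Dijkstra from Pirton:
Pirton: 0
Fenn: 9  (via Pirton)
Dunly: 12  (via Pirton)
Orton: 16  (via Fenn)
Colne: 16  (via Pirton)
Hale: 20  (via Orton)
Garth: 20  (via Orton)
Ravel: 22  (via Dunly)
Wendle: 24  (via Hale)
Arlen: 27  (via Fenn)
Ulver: 27  (via Ravel)
Shortest route: Pirton–Dunly–Ravel–Ulver = 27 km.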